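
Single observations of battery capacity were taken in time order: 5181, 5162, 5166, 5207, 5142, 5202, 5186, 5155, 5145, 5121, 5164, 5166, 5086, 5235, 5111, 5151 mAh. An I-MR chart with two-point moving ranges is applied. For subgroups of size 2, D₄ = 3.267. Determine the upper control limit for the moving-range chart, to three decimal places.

154.202

Moving ranges: 19, 4, 41, 65, 60, 16, 31, 10, 24, 43, 2, 80, 149, 124, 40; M̄R̄ = 708.0000 / 15 = 47.2000
UCL_MR = D₄·M̄R̄ = 3.267 × 47.2000 = 154.2024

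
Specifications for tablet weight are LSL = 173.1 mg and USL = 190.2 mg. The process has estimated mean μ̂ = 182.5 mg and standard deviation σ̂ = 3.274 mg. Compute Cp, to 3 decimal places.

Cp = (USL − LSL) / (6σ̂) = (190.2 − 173.1) / (6 × 3.274) = 17.1000 / 19.6440 = 0.8705

0.870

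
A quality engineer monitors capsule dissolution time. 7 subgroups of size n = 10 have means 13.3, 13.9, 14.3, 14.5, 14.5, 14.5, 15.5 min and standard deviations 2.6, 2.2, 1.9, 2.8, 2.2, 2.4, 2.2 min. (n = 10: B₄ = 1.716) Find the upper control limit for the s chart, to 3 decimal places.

s̄ = (2.6 + 2.2 + 1.9 + 2.8 + 2.2 + 2.4 + 2.2) / 7 = 2.3286
UCL_s = B₄·s̄ = 1.716 × 2.3286 = 3.9958

3.996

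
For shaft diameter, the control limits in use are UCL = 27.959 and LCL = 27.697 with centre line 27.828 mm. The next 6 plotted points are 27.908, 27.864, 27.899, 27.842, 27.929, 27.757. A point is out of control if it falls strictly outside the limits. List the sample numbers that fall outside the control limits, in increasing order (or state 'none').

none

All 6 points lie within [27.697, 27.959].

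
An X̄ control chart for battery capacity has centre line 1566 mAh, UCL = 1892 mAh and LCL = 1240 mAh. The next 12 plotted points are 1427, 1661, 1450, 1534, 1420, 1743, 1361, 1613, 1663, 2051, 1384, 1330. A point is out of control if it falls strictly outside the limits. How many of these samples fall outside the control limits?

1

Compare each point to [1240, 1892]: sample 10 = 2051 > UCL.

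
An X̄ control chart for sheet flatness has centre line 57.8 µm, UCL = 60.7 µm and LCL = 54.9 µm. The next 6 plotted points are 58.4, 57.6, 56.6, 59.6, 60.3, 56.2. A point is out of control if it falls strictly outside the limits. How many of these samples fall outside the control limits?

0

All 6 points lie within [54.9, 60.7].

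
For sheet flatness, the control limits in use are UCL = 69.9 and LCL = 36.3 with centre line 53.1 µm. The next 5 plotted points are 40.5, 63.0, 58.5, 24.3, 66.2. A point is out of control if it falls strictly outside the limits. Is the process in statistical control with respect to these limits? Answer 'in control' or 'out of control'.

Compare each point to [36.3, 69.9]: sample 4 = 24.3 < LCL.

out of control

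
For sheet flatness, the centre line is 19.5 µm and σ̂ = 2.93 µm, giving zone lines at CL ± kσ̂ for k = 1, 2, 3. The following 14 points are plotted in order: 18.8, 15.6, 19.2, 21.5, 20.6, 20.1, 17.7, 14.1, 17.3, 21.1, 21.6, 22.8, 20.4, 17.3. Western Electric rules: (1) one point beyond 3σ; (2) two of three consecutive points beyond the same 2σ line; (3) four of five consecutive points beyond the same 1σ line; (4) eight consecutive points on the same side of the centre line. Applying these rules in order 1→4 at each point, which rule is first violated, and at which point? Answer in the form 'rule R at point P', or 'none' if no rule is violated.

none

Zone of each point (C = within 1σ̂, B = 1σ̂–2σ̂, A = 2σ̂–3σ̂, * = beyond 3σ̂; sign = side of CL): 1:-C, 2:-B, 3:-C, 4:+C, 5:+C, 6:+C, 7:-C, 8:-B, 9:-C, 10:+C, 11:+C, 12:+B, 13:+C, 14:-C
No rule fires across all 14 points.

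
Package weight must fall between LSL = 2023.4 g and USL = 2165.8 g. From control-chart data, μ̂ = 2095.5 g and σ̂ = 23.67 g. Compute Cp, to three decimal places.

Cp = (USL − LSL) / (6σ̂) = (2165.8 − 2023.4) / (6 × 23.67) = 142.4000 / 142.0200 = 1.0027

1.003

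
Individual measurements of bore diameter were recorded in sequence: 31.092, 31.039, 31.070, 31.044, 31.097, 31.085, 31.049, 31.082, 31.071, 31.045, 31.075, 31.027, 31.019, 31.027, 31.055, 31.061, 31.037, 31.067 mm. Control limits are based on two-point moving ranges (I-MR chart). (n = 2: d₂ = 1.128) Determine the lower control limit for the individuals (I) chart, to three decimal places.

30.985

X̄ = (31.092 + 31.039 + 31.070 + 31.044 + 31.097 + 31.085 + 31.049 + 31.082 + 31.071 + 31.045 + 31.075 + 31.027 + 31.019 + 31.027 + 31.055 + 31.061 + 31.037 + 31.067) / 18 = 31.0579
Moving ranges: 0.053, 0.031, 0.026, 0.053, 0.012, 0.036, 0.033, 0.011, 0.026, 0.030, 0.048, 0.008, 0.008, 0.028, 0.006, 0.024, 0.030; M̄R̄ = 0.4630 / 17 = 0.0272
LCL = X̄ − 3·M̄R̄/d₂ = 31.0579 − 3 × 0.0272 / 1.128 = 30.9855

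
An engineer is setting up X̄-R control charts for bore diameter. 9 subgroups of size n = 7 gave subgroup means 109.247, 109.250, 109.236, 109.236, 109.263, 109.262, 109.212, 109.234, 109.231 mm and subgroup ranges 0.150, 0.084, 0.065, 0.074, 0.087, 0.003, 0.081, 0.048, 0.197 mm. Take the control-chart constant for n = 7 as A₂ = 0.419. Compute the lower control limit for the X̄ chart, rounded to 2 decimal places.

X̄̄ = (109.247 + 109.250 + 109.236 + 109.236 + 109.263 + 109.262 + 109.212 + 109.234 + 109.231) / 9 = 983.1710 / 9 = 109.2412
R̄ = (0.150 + 0.084 + 0.065 + 0.074 + 0.087 + 0.003 + 0.081 + 0.048 + 0.197) / 9 = 0.7890 / 9 = 0.0877
LCL = X̄̄ − A₂·R̄ = 109.2412 − 0.419 × 0.0877 = 109.2045

109.20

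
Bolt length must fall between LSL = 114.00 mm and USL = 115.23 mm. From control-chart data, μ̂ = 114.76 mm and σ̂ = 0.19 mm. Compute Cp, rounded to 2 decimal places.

1.08

Cp = (USL − LSL) / (6σ̂) = (115.23 − 114.00) / (6 × 0.19) = 1.2300 / 1.1400 = 1.0789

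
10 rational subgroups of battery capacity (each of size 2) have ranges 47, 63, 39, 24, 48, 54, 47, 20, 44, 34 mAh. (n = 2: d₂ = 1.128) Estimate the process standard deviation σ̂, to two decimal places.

37.23

R̄ = (47 + 63 + 39 + 24 + 48 + 54 + 47 + 20 + 44 + 34) / 10 = 42.0000
σ̂ = R̄ / d₂ = 42.0000 / 1.128 = 37.2340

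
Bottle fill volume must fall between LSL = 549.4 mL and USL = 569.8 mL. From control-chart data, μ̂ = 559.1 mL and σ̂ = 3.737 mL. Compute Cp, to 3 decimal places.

0.910

Cp = (USL − LSL) / (6σ̂) = (569.8 − 549.4) / (6 × 3.737) = 20.4000 / 22.4220 = 0.9098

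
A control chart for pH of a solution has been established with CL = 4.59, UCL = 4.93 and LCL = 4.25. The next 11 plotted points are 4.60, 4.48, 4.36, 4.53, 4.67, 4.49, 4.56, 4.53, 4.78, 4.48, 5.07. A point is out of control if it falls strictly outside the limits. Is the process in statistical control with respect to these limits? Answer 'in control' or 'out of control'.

Compare each point to [4.25, 4.93]: sample 11 = 5.07 > UCL.

out of control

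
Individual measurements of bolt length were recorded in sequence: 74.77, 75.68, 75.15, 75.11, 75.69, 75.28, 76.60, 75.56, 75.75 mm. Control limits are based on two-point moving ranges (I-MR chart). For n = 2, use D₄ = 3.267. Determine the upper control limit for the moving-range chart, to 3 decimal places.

Moving ranges: 0.91, 0.53, 0.04, 0.58, 0.41, 1.32, 1.04, 0.19; M̄R̄ = 5.0200 / 8 = 0.6275
UCL_MR = D₄·M̄R̄ = 3.267 × 0.6275 = 2.0500

2.050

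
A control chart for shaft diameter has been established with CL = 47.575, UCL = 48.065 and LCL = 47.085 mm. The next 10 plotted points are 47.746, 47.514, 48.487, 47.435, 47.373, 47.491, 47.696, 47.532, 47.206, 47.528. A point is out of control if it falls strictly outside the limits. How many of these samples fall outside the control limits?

1

Compare each point to [47.085, 48.065]: sample 3 = 48.487 > UCL.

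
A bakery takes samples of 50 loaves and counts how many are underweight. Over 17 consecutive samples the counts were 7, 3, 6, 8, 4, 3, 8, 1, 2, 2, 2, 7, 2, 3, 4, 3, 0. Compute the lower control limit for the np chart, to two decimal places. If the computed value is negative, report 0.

p̄ = Σdᵢ / (k·n) = 65 / (17 × 50) = 0.07647
LCL = np̄ − 3·√(np̄(1−p̄)) = 3.8235 − 3 × 1.8791 = -1.8139 → 0 (negative, so LCL = 0)

0.00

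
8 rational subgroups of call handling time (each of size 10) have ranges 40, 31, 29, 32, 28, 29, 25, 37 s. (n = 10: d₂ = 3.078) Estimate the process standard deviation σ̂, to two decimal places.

R̄ = (40 + 31 + 29 + 32 + 28 + 29 + 25 + 37) / 8 = 31.3750
σ̂ = R̄ / d₂ = 31.3750 / 3.078 = 10.1933

10.19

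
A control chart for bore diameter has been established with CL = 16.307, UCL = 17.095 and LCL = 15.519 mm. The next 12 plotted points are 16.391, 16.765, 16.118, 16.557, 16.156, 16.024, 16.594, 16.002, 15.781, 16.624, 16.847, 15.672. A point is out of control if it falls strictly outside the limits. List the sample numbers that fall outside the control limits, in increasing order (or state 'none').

All 12 points lie within [15.519, 17.095].

none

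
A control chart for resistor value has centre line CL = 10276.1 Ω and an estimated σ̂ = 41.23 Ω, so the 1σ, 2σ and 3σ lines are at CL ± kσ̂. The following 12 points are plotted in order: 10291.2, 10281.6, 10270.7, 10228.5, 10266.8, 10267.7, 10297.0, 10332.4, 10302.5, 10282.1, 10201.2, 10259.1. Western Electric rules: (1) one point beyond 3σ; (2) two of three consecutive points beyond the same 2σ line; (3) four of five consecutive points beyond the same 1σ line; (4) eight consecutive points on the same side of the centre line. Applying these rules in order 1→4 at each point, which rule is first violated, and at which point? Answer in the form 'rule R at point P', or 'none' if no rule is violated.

none

Zone of each point (C = within 1σ̂, B = 1σ̂–2σ̂, A = 2σ̂–3σ̂, * = beyond 3σ̂; sign = side of CL): 1:+C, 2:+C, 3:-C, 4:-B, 5:-C, 6:-C, 7:+C, 8:+B, 9:+C, 10:+C, 11:-B, 12:-C
No rule fires across all 12 points.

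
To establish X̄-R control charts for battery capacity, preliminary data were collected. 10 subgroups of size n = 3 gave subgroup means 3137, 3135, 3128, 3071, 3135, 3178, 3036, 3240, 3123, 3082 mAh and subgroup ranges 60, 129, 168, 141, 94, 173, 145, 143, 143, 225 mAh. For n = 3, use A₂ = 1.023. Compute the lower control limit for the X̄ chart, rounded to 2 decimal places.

2981.13

X̄̄ = (3137 + 3135 + 3128 + 3071 + 3135 + 3178 + 3036 + 3240 + 3123 + 3082) / 10 = 31265.0000 / 10 = 3126.5000
R̄ = (60 + 129 + 168 + 141 + 94 + 173 + 145 + 143 + 143 + 225) / 10 = 1421.0000 / 10 = 142.1000
LCL = X̄̄ − A₂·R̄ = 3126.5000 − 1.023 × 142.1000 = 2981.1317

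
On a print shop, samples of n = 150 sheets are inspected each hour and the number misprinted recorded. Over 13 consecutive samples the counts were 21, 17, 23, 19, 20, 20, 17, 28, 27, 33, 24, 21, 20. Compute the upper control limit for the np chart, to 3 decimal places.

p̄ = Σdᵢ / (k·n) = 290 / (13 × 150) = 0.14872
UCL = np̄ + 3·√(np̄(1−p̄)) = 22.3077 + 3 × √(22.3077×0.85128) = 22.3077 + 3 × 4.3578 = 35.3810

35.381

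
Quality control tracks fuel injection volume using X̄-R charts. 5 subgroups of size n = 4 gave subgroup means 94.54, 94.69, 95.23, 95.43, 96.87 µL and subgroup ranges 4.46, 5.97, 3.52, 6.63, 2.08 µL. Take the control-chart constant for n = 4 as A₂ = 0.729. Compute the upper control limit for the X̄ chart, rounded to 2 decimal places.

X̄̄ = (94.54 + 94.69 + 95.23 + 95.43 + 96.87) / 5 = 476.7600 / 5 = 95.3520
R̄ = (4.46 + 5.97 + 3.52 + 6.63 + 2.08) / 5 = 22.6600 / 5 = 4.5320
UCL = X̄̄ + A₂·R̄ = 95.3520 + 0.729 × 4.5320 = 98.6558

98.66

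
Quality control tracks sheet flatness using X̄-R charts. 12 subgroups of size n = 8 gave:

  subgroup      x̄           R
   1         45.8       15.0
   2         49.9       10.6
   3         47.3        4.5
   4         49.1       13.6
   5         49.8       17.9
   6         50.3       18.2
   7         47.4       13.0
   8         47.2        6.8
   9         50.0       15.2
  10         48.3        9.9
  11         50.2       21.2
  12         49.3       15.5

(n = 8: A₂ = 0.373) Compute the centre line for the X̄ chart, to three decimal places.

48.717

X̄̄ = (45.8 + 49.9 + 47.3 + 49.1 + 49.8 + 50.3 + 47.4 + 47.2 + 50.0 + 48.3 + 50.2 + 49.3) / 12 = 584.6000 / 12 = 48.7167
CL = X̄̄ = 48.7167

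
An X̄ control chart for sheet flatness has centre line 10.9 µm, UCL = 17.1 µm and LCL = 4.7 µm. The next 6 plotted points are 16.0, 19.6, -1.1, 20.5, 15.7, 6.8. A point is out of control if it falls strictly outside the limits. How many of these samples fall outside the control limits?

3

Compare each point to [4.7, 17.1]: sample 2 = 19.6 > UCL; sample 3 = -1.1 < LCL; sample 4 = 20.5 > UCL.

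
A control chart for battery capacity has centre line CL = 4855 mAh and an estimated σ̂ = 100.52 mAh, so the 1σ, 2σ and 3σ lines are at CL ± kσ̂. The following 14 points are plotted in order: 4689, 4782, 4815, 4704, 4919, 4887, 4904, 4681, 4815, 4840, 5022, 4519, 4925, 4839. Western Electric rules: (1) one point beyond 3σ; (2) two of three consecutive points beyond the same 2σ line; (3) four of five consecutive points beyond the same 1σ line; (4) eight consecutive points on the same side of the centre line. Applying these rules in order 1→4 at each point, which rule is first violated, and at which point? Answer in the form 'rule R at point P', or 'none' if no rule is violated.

rule 1 at point 12

Zone of each point (C = within 1σ̂, B = 1σ̂–2σ̂, A = 2σ̂–3σ̂, * = beyond 3σ̂; sign = side of CL): 1:-B, 2:-C, 3:-C, 4:-B, 5:+C, 6:+C, 7:+C, 8:-B, 9:-C, 10:-C, 11:+B, 12:-*, 13:+C, 14:-C
Rule 1 (one point beyond the 3σ limits) is satisfied at point 12.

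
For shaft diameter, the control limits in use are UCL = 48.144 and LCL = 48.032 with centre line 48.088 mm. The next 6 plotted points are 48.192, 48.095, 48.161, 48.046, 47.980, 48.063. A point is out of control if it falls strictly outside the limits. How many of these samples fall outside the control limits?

3

Compare each point to [48.032, 48.144]: sample 1 = 48.192 > UCL; sample 3 = 48.161 > UCL; sample 5 = 47.980 < LCL.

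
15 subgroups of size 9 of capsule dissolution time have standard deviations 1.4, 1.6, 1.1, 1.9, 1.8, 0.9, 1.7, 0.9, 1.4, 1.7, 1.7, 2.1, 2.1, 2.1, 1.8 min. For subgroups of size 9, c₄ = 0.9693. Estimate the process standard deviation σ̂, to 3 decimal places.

1.664

s̄ = (1.4 + 1.6 + 1.1 + 1.9 + 1.8 + 0.9 + 1.7 + 0.9 + 1.4 + 1.7 + 1.7 + 2.1 + 2.1 + 2.1 + 1.8) / 15 = 1.6133
σ̂ = s̄ / c₄ = 1.6133 / 0.9693 = 1.6644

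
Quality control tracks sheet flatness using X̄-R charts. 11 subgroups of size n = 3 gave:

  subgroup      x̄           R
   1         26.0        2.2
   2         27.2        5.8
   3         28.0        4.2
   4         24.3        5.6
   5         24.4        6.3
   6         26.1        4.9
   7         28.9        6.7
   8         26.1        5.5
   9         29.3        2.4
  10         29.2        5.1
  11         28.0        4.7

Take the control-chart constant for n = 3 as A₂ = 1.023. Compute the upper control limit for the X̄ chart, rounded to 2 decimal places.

X̄̄ = (26.0 + 27.2 + 28.0 + 24.3 + 24.4 + 26.1 + 28.9 + 26.1 + 29.3 + 29.2 + 28.0) / 11 = 297.5000 / 11 = 27.0455
R̄ = (2.2 + 5.8 + 4.2 + 5.6 + 6.3 + 4.9 + 6.7 + 5.5 + 2.4 + 5.1 + 4.7) / 11 = 53.4000 / 11 = 4.8545
UCL = X̄̄ + A₂·R̄ = 27.0455 + 1.023 × 4.8545 = 32.0117

32.01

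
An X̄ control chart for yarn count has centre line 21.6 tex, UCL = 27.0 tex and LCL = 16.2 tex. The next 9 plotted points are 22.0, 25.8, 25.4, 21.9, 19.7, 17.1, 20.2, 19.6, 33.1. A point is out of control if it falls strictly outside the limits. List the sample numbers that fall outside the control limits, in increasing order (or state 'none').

9

Compare each point to [16.2, 27.0]: sample 9 = 33.1 > UCL.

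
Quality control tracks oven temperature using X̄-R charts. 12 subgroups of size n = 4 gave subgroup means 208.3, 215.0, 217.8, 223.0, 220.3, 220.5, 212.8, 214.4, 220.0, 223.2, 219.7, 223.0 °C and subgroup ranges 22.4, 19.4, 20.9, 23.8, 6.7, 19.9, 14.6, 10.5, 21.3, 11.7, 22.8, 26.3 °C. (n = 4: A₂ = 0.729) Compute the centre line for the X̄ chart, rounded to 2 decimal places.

X̄̄ = (208.3 + 215.0 + 217.8 + 223.0 + 220.3 + 220.5 + 212.8 + 214.4 + 220.0 + 223.2 + 219.7 + 223.0) / 12 = 2618.0000 / 12 = 218.1667
CL = X̄̄ = 218.1667

218.17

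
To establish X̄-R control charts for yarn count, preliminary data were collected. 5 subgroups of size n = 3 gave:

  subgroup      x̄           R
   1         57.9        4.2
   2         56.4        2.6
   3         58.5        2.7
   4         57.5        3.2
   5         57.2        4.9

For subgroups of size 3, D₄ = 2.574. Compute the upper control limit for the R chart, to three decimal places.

R̄ = (4.2 + 2.6 + 2.7 + 3.2 + 4.9) / 5 = 17.6000 / 5 = 3.5200
UCL_R = D₄·R̄ = 2.574 × 3.5200 = 9.0605

9.060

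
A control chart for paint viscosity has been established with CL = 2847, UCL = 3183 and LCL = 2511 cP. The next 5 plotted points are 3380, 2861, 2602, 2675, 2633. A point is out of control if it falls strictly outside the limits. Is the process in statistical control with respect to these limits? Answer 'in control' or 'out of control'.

out of control

Compare each point to [2511, 3183]: sample 1 = 3380 > UCL.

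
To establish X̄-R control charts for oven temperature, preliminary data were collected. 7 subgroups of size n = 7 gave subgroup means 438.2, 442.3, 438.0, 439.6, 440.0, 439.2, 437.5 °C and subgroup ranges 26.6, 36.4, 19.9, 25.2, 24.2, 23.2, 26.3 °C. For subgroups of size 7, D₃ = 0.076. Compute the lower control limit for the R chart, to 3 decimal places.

1.974

R̄ = (26.6 + 36.4 + 19.9 + 25.2 + 24.2 + 23.2 + 26.3) / 7 = 181.8000 / 7 = 25.9714
LCL_R = D₃·R̄ = 0.076 × 25.9714 = 1.9738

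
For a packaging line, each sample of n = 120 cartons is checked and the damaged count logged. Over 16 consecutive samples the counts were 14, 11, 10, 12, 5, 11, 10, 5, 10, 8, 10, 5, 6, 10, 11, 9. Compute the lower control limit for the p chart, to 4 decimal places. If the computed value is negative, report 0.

0.0037

p̄ = Σdᵢ / (k·n) = 147 / (16 × 120) = 0.07656
LCL = p̄ − 3·√(p̄(1−p̄)/n) = 0.07656 − 3 × 0.02427 = 0.00374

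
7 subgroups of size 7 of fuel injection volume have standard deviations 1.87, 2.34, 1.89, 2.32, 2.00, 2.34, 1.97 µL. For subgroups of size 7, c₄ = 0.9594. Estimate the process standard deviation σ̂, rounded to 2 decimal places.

2.19

s̄ = (1.87 + 2.34 + 1.89 + 2.32 + 2.00 + 2.34 + 1.97) / 7 = 2.1043
σ̂ = s̄ / c₄ = 2.1043 / 0.9594 = 2.1933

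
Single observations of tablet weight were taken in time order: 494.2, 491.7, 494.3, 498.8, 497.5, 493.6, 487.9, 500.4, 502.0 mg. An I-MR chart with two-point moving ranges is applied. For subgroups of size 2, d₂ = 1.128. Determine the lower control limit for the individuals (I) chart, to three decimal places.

484.097

X̄ = (494.2 + 491.7 + 494.3 + 498.8 + 497.5 + 493.6 + 487.9 + 500.4 + 502.0) / 9 = 495.6000
Moving ranges: 2.5, 2.6, 4.5, 1.3, 3.9, 5.7, 12.5, 1.6; M̄R̄ = 34.6000 / 8 = 4.3250
LCL = X̄ − 3·M̄R̄/d₂ = 495.6000 − 3 × 4.3250 / 1.128 = 484.0973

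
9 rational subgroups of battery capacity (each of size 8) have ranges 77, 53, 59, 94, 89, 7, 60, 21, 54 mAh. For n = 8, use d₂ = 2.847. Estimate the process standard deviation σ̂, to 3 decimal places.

R̄ = (77 + 53 + 59 + 94 + 89 + 7 + 60 + 21 + 54) / 9 = 57.1111
σ̂ = R̄ / d₂ = 57.1111 / 2.847 = 20.0601

20.060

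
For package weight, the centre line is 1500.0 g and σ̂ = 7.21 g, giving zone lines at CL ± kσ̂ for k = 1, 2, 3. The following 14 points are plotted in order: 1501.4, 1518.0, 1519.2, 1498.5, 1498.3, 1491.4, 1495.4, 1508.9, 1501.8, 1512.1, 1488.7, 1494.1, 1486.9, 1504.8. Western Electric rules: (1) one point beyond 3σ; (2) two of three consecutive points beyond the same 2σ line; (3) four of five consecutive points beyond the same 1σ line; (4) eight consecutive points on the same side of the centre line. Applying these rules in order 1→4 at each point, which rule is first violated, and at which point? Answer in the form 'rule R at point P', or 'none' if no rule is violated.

rule 2 at point 3

Zone of each point (C = within 1σ̂, B = 1σ̂–2σ̂, A = 2σ̂–3σ̂, * = beyond 3σ̂; sign = side of CL): 1:+C, 2:+A, 3:+A, 4:-C, 5:-C, 6:-B, 7:-C, 8:+B, 9:+C, 10:+B, 11:-B, 12:-C, 13:-B, 14:+C
Rule 2 (two of three consecutive points beyond the same 2σ limit) is satisfied at point 3.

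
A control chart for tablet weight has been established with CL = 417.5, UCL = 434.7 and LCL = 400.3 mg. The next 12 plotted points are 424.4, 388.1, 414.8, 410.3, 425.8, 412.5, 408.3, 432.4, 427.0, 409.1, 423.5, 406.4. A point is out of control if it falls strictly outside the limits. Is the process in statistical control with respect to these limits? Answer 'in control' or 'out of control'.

Compare each point to [400.3, 434.7]: sample 2 = 388.1 < LCL.

out of control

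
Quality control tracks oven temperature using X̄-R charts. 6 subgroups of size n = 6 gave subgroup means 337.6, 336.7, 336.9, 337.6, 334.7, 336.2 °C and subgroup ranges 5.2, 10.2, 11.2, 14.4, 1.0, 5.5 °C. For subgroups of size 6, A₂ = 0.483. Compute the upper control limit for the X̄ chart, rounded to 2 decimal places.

340.44

X̄̄ = (337.6 + 336.7 + 336.9 + 337.6 + 334.7 + 336.2) / 6 = 2019.7000 / 6 = 336.6167
R̄ = (5.2 + 10.2 + 11.2 + 14.4 + 1.0 + 5.5) / 6 = 47.5000 / 6 = 7.9167
UCL = X̄̄ + A₂·R̄ = 336.6167 + 0.483 × 7.9167 = 340.4404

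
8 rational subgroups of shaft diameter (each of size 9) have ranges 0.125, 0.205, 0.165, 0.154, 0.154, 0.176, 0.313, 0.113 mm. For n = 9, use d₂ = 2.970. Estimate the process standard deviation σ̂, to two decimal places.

0.06

R̄ = (0.125 + 0.205 + 0.165 + 0.154 + 0.154 + 0.176 + 0.313 + 0.113) / 8 = 0.1756
σ̂ = R̄ / d₂ = 0.1756 / 2.970 = 0.0591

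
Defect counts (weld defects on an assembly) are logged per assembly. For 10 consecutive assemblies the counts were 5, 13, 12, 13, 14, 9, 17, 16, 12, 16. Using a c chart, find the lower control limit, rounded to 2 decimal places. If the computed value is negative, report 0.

2.01

c̄ = (5 + 13 + 12 + 13 + 14 + 9 + 17 + 16 + 12 + 16) / 10 = 127 / 10 = 12.7000
LCL = c̄ − 3√c̄ = 12.7000 − 3 × 3.5637 = 2.0089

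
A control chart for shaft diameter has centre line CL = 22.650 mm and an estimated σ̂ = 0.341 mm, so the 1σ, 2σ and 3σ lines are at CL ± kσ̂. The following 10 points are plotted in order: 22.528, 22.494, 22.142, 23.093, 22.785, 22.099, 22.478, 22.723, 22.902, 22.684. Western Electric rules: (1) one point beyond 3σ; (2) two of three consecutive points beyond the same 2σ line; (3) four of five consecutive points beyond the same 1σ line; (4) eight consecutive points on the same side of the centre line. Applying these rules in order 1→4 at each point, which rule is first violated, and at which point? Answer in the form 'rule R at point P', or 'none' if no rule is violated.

none

Zone of each point (C = within 1σ̂, B = 1σ̂–2σ̂, A = 2σ̂–3σ̂, * = beyond 3σ̂; sign = side of CL): 1:-C, 2:-C, 3:-B, 4:+B, 5:+C, 6:-B, 7:-C, 8:+C, 9:+C, 10:+C
No rule fires across all 10 points.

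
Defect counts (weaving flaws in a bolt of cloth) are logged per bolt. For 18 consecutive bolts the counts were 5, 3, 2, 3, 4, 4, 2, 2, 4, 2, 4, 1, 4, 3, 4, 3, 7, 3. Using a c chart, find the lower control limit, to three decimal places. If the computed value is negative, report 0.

c̄ = (5 + 3 + 2 + 3 + 4 + 4 + 2 + 2 + 4 + 2 + 4 + 1 + 4 + 3 + 4 + 3 + 7 + 3) / 18 = 60 / 18 = 3.3333
LCL = c̄ − 3√c̄ = 3.3333 − 3 × 1.8257 = -2.1439 → 0 (cannot be negative)

0.000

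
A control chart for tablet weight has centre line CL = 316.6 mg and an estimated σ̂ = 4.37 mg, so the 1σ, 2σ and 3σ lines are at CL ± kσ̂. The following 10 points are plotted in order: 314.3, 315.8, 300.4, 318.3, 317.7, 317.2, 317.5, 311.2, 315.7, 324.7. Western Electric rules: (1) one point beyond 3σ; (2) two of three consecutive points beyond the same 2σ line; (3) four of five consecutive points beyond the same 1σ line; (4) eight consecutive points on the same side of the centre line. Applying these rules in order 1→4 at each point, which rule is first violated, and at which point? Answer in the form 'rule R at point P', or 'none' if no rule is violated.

rule 1 at point 3

Zone of each point (C = within 1σ̂, B = 1σ̂–2σ̂, A = 2σ̂–3σ̂, * = beyond 3σ̂; sign = side of CL): 1:-C, 2:-C, 3:-*, 4:+C, 5:+C, 6:+C, 7:+C, 8:-B, 9:-C, 10:+B
Rule 1 (one point beyond the 3σ limits) is satisfied at point 3.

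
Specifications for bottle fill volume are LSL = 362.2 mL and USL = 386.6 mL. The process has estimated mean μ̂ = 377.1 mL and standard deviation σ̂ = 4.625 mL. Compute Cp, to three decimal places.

Cp = (USL − LSL) / (6σ̂) = (386.6 − 362.2) / (6 × 4.625) = 24.4000 / 27.7500 = 0.8793

0.879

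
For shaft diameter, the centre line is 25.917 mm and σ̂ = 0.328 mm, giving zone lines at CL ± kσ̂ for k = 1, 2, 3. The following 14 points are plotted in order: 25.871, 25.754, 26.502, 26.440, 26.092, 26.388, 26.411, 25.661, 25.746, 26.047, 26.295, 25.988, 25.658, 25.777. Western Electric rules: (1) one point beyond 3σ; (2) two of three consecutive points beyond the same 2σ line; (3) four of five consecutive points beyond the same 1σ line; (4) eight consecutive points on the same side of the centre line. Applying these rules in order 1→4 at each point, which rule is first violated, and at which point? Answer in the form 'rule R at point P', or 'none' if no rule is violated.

rule 3 at point 7

Zone of each point (C = within 1σ̂, B = 1σ̂–2σ̂, A = 2σ̂–3σ̂, * = beyond 3σ̂; sign = side of CL): 1:-C, 2:-C, 3:+B, 4:+B, 5:+C, 6:+B, 7:+B, 8:-C, 9:-C, 10:+C, 11:+B, 12:+C, 13:-C, 14:-C
Rule 3 (four of five consecutive points beyond the same 1σ limit) is satisfied at point 7.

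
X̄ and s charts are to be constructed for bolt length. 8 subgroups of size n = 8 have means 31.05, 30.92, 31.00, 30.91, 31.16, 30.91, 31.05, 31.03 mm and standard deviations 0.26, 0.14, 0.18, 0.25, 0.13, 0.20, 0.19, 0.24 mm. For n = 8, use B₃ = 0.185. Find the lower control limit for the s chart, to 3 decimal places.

s̄ = (0.26 + 0.14 + 0.18 + 0.25 + 0.13 + 0.20 + 0.19 + 0.24) / 8 = 0.1988
LCL_s = B₃·s̄ = 0.185 × 0.1988 = 0.0368

0.037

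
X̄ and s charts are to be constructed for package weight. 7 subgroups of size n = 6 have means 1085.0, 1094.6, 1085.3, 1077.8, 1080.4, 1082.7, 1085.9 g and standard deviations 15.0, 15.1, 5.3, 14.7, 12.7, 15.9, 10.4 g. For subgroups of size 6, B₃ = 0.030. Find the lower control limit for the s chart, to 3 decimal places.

0.382

s̄ = (15.0 + 15.1 + 5.3 + 14.7 + 12.7 + 15.9 + 10.4) / 7 = 12.7286
LCL_s = B₃·s̄ = 0.030 × 12.7286 = 0.3819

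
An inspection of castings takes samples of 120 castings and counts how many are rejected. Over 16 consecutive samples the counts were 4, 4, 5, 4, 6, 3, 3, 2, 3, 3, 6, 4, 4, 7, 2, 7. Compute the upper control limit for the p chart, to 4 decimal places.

0.0852

p̄ = Σdᵢ / (k·n) = 67 / (16 × 120) = 0.03490
UCL = p̄ + 3·√(p̄(1−p̄)/n) = 0.03490 + 3 × √(0.03490×0.96510/120) = 0.03490 + 3 × 0.01675 = 0.08515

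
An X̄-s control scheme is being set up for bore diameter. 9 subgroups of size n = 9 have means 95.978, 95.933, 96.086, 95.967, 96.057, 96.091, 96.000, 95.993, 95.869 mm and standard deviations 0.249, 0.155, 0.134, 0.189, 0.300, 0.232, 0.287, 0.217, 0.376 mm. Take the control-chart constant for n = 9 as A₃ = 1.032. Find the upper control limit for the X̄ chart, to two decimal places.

X̄̄ = (95.978 + 95.933 + 96.086 + 95.967 + 96.057 + 96.091 + 96.000 + 95.993 + 95.869) / 9 = 95.9971
s̄ = (0.249 + 0.155 + 0.134 + 0.189 + 0.300 + 0.232 + 0.287 + 0.217 + 0.376) / 9 = 0.2377
UCL = X̄̄ + A₃·s̄ = 95.9971 + 1.032 × 0.2377 = 96.2424

96.24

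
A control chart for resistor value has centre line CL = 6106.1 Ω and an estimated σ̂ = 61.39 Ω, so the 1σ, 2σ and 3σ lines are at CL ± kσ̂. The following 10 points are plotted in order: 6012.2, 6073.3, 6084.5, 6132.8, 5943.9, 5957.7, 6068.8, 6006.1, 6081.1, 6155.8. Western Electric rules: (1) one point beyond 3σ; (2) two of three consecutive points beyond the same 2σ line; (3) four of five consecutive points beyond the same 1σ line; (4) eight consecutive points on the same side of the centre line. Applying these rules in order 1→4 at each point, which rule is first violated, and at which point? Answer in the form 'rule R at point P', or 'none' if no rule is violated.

rule 2 at point 6

Zone of each point (C = within 1σ̂, B = 1σ̂–2σ̂, A = 2σ̂–3σ̂, * = beyond 3σ̂; sign = side of CL): 1:-B, 2:-C, 3:-C, 4:+C, 5:-A, 6:-A, 7:-C, 8:-B, 9:-C, 10:+C
Rule 2 (two of three consecutive points beyond the same 2σ limit) is satisfied at point 6.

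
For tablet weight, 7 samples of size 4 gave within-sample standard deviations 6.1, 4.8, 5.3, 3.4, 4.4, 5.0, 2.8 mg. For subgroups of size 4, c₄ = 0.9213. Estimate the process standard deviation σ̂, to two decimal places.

4.93

s̄ = (6.1 + 4.8 + 5.3 + 3.4 + 4.4 + 5.0 + 2.8) / 7 = 4.5429
σ̂ = s̄ / c₄ = 4.5429 / 0.9213 = 4.9309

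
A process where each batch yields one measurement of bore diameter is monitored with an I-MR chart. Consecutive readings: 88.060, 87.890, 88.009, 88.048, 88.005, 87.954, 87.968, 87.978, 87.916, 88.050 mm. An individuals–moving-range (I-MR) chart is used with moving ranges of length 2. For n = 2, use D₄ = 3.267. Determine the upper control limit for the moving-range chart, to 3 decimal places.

Moving ranges: 0.170, 0.119, 0.039, 0.043, 0.051, 0.014, 0.010, 0.062, 0.134; M̄R̄ = 0.6420 / 9 = 0.0713
UCL_MR = D₄·M̄R̄ = 3.267 × 0.0713 = 0.2330

0.233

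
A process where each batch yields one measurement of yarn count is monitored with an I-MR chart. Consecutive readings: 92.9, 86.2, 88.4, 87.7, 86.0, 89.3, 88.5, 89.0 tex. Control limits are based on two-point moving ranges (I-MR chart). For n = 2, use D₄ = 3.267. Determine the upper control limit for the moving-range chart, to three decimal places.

7.421

Moving ranges: 6.7, 2.2, 0.7, 1.7, 3.3, 0.8, 0.5; M̄R̄ = 15.9000 / 7 = 2.2714
UCL_MR = D₄·M̄R̄ = 3.267 × 2.2714 = 7.4208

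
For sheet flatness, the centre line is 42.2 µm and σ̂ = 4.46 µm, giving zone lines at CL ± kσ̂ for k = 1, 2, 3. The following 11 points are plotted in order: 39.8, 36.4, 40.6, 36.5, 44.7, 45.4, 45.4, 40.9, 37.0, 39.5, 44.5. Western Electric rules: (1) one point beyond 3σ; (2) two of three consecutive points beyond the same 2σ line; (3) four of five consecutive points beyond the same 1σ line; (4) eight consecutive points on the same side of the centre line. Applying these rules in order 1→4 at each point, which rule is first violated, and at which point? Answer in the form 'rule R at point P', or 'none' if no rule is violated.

Zone of each point (C = within 1σ̂, B = 1σ̂–2σ̂, A = 2σ̂–3σ̂, * = beyond 3σ̂; sign = side of CL): 1:-C, 2:-B, 3:-C, 4:-B, 5:+C, 6:+C, 7:+C, 8:-C, 9:-B, 10:-C, 11:+C
No rule fires across all 11 points.

none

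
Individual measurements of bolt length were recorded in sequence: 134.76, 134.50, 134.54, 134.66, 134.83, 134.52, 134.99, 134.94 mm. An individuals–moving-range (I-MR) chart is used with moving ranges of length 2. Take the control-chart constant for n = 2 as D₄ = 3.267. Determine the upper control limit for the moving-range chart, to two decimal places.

Moving ranges: 0.26, 0.04, 0.12, 0.17, 0.31, 0.47, 0.05; M̄R̄ = 1.4200 / 7 = 0.2029
UCL_MR = D₄·M̄R̄ = 3.267 × 0.2029 = 0.6627

0.66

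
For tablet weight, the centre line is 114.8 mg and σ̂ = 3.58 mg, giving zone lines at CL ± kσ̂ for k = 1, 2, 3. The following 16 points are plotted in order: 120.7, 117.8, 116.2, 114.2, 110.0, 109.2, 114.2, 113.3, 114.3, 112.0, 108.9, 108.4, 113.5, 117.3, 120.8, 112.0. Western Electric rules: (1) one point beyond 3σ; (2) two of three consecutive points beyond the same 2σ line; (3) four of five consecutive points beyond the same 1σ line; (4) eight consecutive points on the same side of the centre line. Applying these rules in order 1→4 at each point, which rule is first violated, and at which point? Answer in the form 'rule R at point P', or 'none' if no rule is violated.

Zone of each point (C = within 1σ̂, B = 1σ̂–2σ̂, A = 2σ̂–3σ̂, * = beyond 3σ̂; sign = side of CL): 1:+B, 2:+C, 3:+C, 4:-C, 5:-B, 6:-B, 7:-C, 8:-C, 9:-C, 10:-C, 11:-B, 12:-B, 13:-C, 14:+C, 15:+B, 16:-C
Rule 4 (eight consecutive points on the same side of the centre line) is satisfied at point 11.

rule 4 at point 11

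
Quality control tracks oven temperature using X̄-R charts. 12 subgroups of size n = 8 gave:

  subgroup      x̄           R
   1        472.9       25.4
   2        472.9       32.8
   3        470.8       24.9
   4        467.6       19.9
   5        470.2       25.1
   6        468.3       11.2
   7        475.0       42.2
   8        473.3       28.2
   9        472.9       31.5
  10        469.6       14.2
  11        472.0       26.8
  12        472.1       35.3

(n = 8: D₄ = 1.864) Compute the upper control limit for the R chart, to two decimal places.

R̄ = (25.4 + 32.8 + 24.9 + 19.9 + 25.1 + 11.2 + 42.2 + 28.2 + 31.5 + 14.2 + 26.8 + 35.3) / 12 = 317.5000 / 12 = 26.4583
UCL_R = D₄·R̄ = 1.864 × 26.4583 = 49.3183

49.32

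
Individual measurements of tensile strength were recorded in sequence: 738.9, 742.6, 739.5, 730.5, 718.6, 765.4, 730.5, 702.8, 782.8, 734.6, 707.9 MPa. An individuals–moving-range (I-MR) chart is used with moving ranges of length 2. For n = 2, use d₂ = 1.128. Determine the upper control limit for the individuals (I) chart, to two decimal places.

813.49

X̄ = (738.9 + 742.6 + 739.5 + 730.5 + 718.6 + 765.4 + 730.5 + 702.8 + 782.8 + 734.6 + 707.9) / 11 = 735.8273
Moving ranges: 3.7, 3.1, 9.0, 11.9, 46.8, 34.9, 27.7, 80.0, 48.2, 26.7; M̄R̄ = 292.0000 / 10 = 29.2000
UCL = X̄ + 3·M̄R̄/d₂ = 735.8273 + 3 × 29.2000 / 1.128 = 813.4868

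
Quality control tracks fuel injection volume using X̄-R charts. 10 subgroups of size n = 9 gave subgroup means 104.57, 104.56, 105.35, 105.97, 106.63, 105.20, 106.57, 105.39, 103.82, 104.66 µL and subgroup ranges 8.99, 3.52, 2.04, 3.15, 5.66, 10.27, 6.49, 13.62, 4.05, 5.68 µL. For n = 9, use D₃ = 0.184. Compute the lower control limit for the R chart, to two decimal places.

1.17

R̄ = (8.99 + 3.52 + 2.04 + 3.15 + 5.66 + 10.27 + 6.49 + 13.62 + 4.05 + 5.68) / 10 = 63.4700 / 10 = 6.3470
LCL_R = D₃·R̄ = 0.184 × 6.3470 = 1.1678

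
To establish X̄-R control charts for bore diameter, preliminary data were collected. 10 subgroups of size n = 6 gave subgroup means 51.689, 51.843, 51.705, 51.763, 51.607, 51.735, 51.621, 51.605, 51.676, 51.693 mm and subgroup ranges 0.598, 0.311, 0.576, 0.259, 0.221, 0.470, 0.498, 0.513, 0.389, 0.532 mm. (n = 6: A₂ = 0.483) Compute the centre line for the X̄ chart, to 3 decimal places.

X̄̄ = (51.689 + 51.843 + 51.705 + 51.763 + 51.607 + 51.735 + 51.621 + 51.605 + 51.676 + 51.693) / 10 = 516.9370 / 10 = 51.6937
CL = X̄̄ = 51.6937

51.694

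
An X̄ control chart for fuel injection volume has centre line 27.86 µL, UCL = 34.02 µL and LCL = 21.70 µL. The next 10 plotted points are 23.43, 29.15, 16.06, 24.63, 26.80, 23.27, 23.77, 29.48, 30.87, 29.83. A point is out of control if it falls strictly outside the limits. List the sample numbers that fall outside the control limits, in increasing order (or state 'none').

3

Compare each point to [21.70, 34.02]: sample 3 = 16.06 < LCL.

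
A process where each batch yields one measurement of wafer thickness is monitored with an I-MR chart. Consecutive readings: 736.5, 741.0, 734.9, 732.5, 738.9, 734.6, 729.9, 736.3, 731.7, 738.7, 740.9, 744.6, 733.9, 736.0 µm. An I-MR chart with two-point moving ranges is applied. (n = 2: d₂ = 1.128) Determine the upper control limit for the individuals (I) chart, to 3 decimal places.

X̄ = (736.5 + 741.0 + 734.9 + 732.5 + 738.9 + 734.6 + 729.9 + 736.3 + 731.7 + 738.7 + 740.9 + 744.6 + 733.9 + 736.0) / 14 = 736.4571
Moving ranges: 4.5, 6.1, 2.4, 6.4, 4.3, 4.7, 6.4, 4.6, 7.0, 2.2, 3.7, 10.7, 2.1; M̄R̄ = 65.1000 / 13 = 5.0077
UCL = X̄ + 3·M̄R̄/d₂ = 736.4571 + 3 × 5.0077 / 1.128 = 749.7755

749.775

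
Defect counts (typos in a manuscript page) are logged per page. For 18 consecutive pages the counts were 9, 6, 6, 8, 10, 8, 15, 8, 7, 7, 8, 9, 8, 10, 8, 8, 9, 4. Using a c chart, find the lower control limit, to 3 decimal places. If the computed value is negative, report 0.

0.000

c̄ = (9 + 6 + 6 + 8 + 10 + 8 + 15 + 8 + 7 + 7 + 8 + 9 + 8 + 10 + 8 + 8 + 9 + 4) / 18 = 148 / 18 = 8.2222
LCL = c̄ − 3√c̄ = 8.2222 − 3 × 2.8674 = -0.3801 → 0 (cannot be negative)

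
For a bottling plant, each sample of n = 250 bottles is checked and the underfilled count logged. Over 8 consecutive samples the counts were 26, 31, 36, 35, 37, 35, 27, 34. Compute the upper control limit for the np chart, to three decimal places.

48.603

p̄ = Σdᵢ / (k·n) = 261 / (8 × 250) = 0.13050
UCL = np̄ + 3·√(np̄(1−p̄)) = 32.6250 + 3 × √(32.6250×0.86950) = 32.6250 + 3 × 5.3261 = 48.6033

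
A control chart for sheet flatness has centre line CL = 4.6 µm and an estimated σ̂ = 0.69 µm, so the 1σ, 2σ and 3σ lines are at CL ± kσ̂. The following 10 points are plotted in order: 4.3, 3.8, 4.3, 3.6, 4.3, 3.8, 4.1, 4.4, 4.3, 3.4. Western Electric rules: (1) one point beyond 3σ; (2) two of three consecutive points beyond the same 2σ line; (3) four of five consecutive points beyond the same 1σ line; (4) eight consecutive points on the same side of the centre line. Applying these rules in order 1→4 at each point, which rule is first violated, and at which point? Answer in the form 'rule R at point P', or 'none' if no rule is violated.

rule 4 at point 8

Zone of each point (C = within 1σ̂, B = 1σ̂–2σ̂, A = 2σ̂–3σ̂, * = beyond 3σ̂; sign = side of CL): 1:-C, 2:-B, 3:-C, 4:-B, 5:-C, 6:-B, 7:-C, 8:-C, 9:-C, 10:-B
Rule 4 (eight consecutive points on the same side of the centre line) is satisfied at point 8.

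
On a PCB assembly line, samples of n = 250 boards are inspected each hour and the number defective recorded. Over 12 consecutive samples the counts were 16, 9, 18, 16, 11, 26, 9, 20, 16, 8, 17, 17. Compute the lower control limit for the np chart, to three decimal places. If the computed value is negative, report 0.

3.898

p̄ = Σdᵢ / (k·n) = 183 / (12 × 250) = 0.06100
LCL = np̄ − 3·√(np̄(1−p̄)) = 15.2500 − 3 × 3.7841 = 3.8976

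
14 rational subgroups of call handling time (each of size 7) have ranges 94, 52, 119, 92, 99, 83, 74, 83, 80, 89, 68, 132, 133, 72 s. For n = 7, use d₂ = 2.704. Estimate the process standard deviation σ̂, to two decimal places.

33.55

R̄ = (94 + 52 + 119 + 92 + 99 + 83 + 74 + 83 + 80 + 89 + 68 + 132 + 133 + 72) / 14 = 90.7143
σ̂ = R̄ / d₂ = 90.7143 / 2.704 = 33.5482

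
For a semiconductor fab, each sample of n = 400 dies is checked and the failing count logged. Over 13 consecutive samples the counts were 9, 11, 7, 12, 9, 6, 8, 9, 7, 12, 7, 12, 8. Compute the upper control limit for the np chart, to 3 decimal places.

p̄ = Σdᵢ / (k·n) = 117 / (13 × 400) = 0.02250
UCL = np̄ + 3·√(np̄(1−p̄)) = 9.0000 + 3 × √(9.0000×0.97750) = 9.0000 + 3 × 2.9661 = 17.8982

17.898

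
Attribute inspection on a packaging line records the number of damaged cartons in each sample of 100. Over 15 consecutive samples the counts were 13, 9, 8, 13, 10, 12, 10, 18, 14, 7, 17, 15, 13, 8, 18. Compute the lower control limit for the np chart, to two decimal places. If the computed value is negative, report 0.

p̄ = Σdᵢ / (k·n) = 185 / (15 × 100) = 0.12333
LCL = np̄ − 3·√(np̄(1−p̄)) = 12.3333 − 3 × 3.2882 = 2.4688

2.47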